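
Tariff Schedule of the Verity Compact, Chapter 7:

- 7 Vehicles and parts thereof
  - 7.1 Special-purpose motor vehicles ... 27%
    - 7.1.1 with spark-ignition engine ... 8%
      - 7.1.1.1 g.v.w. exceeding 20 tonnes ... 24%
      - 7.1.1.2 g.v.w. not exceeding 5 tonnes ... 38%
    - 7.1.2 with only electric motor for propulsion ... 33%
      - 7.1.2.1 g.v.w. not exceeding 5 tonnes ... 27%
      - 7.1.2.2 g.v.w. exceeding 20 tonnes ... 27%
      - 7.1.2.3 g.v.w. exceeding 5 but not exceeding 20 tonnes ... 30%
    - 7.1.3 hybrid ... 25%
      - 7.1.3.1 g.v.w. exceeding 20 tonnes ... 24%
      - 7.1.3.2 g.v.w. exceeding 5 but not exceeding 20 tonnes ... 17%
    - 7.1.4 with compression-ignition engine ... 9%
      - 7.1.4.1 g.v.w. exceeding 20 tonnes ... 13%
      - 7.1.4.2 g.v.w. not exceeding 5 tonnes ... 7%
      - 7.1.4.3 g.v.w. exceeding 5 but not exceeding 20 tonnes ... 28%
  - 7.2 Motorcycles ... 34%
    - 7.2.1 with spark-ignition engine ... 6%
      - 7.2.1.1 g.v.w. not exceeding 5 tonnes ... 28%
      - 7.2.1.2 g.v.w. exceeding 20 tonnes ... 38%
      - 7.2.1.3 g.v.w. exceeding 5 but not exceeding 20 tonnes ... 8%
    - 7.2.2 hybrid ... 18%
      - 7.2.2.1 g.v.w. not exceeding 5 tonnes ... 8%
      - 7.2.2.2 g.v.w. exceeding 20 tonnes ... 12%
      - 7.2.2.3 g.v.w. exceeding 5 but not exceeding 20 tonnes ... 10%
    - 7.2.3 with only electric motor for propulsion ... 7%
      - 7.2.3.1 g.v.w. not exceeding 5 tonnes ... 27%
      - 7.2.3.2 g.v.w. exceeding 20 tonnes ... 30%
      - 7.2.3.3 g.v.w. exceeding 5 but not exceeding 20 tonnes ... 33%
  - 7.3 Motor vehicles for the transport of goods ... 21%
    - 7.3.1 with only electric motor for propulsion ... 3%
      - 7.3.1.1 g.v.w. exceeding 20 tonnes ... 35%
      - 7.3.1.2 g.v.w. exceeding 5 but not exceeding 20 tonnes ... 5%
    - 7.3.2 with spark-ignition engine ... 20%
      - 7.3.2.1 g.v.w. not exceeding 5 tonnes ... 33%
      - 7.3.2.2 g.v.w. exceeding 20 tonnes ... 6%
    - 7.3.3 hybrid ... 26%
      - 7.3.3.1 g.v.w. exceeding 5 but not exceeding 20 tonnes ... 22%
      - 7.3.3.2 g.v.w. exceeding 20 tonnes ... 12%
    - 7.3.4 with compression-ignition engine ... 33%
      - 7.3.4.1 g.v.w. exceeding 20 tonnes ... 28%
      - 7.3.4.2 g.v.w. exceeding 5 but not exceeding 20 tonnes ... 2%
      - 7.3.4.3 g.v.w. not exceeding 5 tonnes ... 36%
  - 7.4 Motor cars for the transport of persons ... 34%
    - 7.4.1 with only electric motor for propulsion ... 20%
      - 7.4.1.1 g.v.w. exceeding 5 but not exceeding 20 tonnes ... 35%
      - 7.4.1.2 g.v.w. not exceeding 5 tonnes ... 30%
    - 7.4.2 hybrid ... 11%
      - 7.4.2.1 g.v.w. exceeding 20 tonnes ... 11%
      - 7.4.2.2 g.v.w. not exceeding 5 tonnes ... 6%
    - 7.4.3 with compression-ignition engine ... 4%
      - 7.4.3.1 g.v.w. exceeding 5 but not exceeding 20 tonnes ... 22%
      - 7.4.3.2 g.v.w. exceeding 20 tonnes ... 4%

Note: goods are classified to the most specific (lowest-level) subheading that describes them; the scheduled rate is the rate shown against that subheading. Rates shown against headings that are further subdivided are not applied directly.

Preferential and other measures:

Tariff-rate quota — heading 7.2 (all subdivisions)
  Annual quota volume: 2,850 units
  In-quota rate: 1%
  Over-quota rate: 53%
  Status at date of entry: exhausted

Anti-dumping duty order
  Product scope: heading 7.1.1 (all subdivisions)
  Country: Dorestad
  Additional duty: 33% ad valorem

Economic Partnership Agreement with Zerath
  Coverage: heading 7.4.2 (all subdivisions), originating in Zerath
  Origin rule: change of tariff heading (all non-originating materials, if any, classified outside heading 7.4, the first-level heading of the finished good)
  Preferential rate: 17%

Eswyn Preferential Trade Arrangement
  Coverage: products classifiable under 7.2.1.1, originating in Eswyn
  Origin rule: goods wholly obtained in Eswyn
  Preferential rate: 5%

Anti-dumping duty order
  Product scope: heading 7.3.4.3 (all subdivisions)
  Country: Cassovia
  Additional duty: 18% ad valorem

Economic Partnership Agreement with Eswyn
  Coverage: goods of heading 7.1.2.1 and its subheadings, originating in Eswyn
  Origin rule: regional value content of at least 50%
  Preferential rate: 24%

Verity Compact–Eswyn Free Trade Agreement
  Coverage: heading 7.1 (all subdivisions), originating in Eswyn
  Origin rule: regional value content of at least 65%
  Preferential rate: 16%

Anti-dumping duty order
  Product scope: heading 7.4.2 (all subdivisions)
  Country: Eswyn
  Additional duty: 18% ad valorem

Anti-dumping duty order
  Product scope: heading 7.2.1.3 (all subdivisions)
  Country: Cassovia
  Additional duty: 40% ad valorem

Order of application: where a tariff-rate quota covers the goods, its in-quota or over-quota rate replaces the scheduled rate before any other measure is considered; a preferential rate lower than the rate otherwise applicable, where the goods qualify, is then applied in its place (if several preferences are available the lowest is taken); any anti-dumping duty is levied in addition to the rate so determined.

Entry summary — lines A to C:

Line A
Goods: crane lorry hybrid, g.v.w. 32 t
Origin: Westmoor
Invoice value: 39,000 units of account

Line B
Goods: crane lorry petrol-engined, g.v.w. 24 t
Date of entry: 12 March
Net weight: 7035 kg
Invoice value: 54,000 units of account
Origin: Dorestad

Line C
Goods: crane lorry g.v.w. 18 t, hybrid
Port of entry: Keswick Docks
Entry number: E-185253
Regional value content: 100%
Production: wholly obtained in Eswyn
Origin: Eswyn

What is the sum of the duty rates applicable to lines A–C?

97%

Line A: crane lorry → 7.1; hybrid → 7.1.3; g.v.w. 32 t → 7.1.3.1. Scheduled 24%. No special measure applies. → 24%.
Line B: crane lorry → 7.1; petrol-engined → 7.1.1; g.v.w. 24 t → 7.1.1.1. Scheduled 24%. anti-dumping (Dorestad, 7.1.1): +33%; total 24% + 33% = 57%. → 57%.
Line C: crane lorry → 7.1; hybrid → 7.1.3; g.v.w. 18 t → 7.1.3.2. Scheduled 17%. Eswyn agreement on 7.2.1.1: 7.1.3.2 not covered; Eswyn agreement on 7.1.2.1: 7.1.3.2 not covered; Eswyn agreement on 7.1: RVC ≥ 65% → 16% available; preferential 16%. → 16%.
Sum: 24% + 57% + 16% = 97%.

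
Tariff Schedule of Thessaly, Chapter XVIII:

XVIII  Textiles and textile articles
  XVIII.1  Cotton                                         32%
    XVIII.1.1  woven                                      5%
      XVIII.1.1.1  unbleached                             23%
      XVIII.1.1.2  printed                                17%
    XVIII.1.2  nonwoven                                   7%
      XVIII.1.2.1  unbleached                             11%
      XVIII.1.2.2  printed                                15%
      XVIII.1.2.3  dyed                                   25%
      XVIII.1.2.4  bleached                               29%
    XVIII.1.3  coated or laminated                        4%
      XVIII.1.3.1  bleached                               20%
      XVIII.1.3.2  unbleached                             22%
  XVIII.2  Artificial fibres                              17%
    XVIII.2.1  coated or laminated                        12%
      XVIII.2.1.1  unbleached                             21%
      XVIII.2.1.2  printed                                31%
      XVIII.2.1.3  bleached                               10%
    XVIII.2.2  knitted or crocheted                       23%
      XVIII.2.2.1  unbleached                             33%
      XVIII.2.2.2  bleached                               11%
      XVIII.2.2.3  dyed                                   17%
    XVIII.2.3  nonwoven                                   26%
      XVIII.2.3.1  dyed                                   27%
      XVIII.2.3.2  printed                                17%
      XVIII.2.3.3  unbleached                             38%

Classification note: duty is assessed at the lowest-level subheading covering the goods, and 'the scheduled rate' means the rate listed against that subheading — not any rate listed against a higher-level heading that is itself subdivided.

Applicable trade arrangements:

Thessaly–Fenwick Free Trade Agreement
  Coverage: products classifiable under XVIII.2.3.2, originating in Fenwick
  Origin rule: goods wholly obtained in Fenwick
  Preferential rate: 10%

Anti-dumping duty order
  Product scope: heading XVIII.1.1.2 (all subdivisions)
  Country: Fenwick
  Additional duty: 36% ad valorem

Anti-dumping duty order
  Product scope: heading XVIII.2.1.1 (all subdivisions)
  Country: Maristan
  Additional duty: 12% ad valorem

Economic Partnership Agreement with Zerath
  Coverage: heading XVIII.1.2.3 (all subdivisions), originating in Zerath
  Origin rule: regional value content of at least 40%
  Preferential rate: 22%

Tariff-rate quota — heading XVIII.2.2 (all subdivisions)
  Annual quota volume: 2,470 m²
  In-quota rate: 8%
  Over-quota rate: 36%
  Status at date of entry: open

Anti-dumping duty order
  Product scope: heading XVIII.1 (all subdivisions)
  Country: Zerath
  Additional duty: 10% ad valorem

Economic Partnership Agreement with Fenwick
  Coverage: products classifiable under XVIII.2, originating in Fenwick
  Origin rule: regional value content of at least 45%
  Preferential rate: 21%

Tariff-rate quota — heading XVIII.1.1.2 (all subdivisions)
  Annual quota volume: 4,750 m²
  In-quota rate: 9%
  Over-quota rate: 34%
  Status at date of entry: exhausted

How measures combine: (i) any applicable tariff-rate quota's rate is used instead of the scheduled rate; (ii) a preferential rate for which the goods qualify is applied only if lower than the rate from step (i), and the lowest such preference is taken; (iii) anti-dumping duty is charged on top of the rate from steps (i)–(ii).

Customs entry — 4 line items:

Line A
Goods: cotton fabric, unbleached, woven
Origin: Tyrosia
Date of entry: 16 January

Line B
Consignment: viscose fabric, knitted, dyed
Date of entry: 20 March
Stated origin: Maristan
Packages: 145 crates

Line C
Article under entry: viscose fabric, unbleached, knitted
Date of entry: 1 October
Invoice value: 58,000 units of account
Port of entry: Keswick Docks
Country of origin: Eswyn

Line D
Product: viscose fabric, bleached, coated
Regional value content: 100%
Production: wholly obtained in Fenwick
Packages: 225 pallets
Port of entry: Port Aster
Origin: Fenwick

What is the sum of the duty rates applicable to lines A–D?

Line A: cotton → XVIII.1; woven → XVIII.1.1; unbleached → XVIII.1.1.1. Scheduled 23%. No special measure applies. → 23%.
Line B: viscose → XVIII.2; knitted → XVIII.2.2; dyed → XVIII.2.2.3. Scheduled 17%. quota on XVIII.2.2 open → in-quota 8%. → 8%.
Line C: viscose → XVIII.2; knitted → XVIII.2.2; unbleached → XVIII.2.2.1. Scheduled 33%. quota on XVIII.2.2 open → in-quota 8%. → 8%.
Line D: viscose → XVIII.2; coated → XVIII.2.1; bleached → XVIII.2.1.3. Scheduled 10%. Fenwick agreement on XVIII.2.3.2: XVIII.2.1.3 not covered; Fenwick agreement on XVIII.2: RVC ≥ 45% → 21% available; preference 21% not lower than 10% → no reduction. → 10%.
Sum: 23% + 8% + 8% + 10% = 49%.

49%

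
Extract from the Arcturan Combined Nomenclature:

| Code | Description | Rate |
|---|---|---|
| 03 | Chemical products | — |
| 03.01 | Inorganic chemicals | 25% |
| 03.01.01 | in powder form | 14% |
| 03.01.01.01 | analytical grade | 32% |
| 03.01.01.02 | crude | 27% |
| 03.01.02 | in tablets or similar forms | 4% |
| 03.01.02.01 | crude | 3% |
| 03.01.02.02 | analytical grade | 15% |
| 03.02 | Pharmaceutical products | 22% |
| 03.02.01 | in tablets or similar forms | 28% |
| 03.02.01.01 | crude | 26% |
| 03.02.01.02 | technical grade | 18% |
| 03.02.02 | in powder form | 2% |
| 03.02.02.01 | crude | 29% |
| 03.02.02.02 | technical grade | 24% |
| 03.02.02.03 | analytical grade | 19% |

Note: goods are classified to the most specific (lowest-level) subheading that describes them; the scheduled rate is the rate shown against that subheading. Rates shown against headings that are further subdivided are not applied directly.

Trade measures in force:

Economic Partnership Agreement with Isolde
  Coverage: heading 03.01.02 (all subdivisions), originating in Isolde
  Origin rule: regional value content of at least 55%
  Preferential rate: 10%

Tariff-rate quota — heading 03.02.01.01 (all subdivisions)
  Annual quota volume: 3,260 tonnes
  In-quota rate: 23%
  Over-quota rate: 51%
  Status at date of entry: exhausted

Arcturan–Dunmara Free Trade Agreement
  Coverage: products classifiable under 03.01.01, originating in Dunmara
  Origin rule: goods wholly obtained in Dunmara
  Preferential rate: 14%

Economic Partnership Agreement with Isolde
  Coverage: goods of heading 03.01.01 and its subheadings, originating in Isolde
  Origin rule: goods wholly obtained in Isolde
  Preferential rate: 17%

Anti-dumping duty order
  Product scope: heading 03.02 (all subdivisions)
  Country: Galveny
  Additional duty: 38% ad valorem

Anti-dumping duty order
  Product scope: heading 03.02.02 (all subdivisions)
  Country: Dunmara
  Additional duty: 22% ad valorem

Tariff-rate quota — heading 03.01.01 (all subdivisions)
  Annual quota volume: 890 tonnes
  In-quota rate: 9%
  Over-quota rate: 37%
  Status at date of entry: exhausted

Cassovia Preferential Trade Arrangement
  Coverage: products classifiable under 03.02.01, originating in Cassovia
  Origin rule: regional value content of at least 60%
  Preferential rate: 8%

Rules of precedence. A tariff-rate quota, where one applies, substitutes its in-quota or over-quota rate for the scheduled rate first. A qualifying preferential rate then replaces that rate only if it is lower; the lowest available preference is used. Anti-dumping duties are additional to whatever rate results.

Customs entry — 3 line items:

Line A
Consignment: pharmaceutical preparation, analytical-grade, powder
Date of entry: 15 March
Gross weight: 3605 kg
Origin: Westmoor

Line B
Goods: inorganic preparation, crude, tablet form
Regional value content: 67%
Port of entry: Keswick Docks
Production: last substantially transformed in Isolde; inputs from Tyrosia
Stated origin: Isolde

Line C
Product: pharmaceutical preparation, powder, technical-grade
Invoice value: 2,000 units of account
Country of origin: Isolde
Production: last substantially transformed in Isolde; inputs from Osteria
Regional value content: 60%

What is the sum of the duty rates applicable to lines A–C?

46%

Line A: pharmaceutical → 03.02; powder → 03.02.02; analytical-grade → 03.02.02.03. Scheduled 19%. No special measure applies. → 19%.
Line B: inorganic → 03.01; tablet form → 03.01.02; crude → 03.01.02.01. Scheduled 3%. Isolde agreement on 03.01.02: RVC ≥ 55% → 10% available; Isolde agreement on 03.01.01: 03.01.02.01 not covered; preference 10% not lower than 3% → no reduction. → 3%.
Line C: pharmaceutical → 03.02; powder → 03.02.02; technical-grade → 03.02.02.02. Scheduled 24%. Isolde agreement on 03.01.02: 03.02.02.02 not covered; Isolde agreement on 03.01.01: 03.02.02.02 not covered. → 24%.
Sum: 19% + 3% + 24% = 46%.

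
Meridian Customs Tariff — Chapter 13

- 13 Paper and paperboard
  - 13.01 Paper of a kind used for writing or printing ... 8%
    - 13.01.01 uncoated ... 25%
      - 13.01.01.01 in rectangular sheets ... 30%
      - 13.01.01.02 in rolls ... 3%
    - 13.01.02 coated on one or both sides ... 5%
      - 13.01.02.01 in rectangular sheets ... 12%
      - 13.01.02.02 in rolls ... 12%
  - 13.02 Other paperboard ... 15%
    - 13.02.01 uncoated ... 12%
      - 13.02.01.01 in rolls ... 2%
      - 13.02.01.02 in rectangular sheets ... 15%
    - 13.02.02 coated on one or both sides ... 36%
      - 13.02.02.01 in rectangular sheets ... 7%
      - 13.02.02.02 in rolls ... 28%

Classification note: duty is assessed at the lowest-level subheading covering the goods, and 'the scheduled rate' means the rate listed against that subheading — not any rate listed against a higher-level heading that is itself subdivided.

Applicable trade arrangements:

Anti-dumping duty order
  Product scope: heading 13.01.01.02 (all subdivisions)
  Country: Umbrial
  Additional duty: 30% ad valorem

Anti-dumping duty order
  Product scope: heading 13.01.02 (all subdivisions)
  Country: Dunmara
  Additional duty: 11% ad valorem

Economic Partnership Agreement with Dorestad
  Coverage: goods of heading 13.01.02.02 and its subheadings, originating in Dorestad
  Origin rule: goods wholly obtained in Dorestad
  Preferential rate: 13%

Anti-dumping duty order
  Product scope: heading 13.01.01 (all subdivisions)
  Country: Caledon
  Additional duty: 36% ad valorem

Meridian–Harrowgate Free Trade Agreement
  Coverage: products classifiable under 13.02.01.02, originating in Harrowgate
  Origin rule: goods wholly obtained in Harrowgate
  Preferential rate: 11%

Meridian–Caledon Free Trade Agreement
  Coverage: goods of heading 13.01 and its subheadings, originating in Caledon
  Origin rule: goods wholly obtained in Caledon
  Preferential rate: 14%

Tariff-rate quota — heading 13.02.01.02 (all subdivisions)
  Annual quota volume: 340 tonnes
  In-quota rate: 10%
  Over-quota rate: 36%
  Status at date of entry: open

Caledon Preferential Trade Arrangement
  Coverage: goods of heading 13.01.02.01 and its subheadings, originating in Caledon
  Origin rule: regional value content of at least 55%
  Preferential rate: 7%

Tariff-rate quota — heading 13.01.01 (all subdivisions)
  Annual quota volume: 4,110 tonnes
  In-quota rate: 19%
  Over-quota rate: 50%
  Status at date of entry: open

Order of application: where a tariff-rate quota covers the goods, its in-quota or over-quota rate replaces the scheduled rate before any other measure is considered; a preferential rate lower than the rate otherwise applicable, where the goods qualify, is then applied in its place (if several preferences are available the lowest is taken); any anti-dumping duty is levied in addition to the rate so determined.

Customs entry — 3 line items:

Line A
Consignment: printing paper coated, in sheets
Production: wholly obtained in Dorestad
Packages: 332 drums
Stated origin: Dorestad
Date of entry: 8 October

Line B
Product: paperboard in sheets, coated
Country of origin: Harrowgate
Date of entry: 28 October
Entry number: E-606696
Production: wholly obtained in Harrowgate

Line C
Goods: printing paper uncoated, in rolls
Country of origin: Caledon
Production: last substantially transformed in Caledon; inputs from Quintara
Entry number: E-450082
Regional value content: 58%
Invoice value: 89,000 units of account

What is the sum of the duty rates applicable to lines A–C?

74%

Line A: printing paper → 13.01; coated → 13.01.02; in sheets → 13.01.02.01. Scheduled 12%. Dorestad agreement on 13.01.02.02: 13.01.02.01 not covered. → 12%.
Line B: paperboard → 13.02; coated → 13.02.02; in sheets → 13.02.02.01. Scheduled 7%. Harrowgate agreement on 13.02.01.02: 13.02.02.01 not covered. → 7%.
Line C: printing paper → 13.01; uncoated → 13.01.01; in rolls → 13.01.01.02. Scheduled 3%. quota on 13.01.01 open → in-quota 19%; Caledon agreement on 13.01: not wholly obtained; Caledon agreement on 13.01.02.01: 13.01.01.02 not covered; anti-dumping (Caledon, 13.01.01): +36%; total 19% + 36% = 55%. → 55%.
Sum: 12% + 7% + 55% = 74%.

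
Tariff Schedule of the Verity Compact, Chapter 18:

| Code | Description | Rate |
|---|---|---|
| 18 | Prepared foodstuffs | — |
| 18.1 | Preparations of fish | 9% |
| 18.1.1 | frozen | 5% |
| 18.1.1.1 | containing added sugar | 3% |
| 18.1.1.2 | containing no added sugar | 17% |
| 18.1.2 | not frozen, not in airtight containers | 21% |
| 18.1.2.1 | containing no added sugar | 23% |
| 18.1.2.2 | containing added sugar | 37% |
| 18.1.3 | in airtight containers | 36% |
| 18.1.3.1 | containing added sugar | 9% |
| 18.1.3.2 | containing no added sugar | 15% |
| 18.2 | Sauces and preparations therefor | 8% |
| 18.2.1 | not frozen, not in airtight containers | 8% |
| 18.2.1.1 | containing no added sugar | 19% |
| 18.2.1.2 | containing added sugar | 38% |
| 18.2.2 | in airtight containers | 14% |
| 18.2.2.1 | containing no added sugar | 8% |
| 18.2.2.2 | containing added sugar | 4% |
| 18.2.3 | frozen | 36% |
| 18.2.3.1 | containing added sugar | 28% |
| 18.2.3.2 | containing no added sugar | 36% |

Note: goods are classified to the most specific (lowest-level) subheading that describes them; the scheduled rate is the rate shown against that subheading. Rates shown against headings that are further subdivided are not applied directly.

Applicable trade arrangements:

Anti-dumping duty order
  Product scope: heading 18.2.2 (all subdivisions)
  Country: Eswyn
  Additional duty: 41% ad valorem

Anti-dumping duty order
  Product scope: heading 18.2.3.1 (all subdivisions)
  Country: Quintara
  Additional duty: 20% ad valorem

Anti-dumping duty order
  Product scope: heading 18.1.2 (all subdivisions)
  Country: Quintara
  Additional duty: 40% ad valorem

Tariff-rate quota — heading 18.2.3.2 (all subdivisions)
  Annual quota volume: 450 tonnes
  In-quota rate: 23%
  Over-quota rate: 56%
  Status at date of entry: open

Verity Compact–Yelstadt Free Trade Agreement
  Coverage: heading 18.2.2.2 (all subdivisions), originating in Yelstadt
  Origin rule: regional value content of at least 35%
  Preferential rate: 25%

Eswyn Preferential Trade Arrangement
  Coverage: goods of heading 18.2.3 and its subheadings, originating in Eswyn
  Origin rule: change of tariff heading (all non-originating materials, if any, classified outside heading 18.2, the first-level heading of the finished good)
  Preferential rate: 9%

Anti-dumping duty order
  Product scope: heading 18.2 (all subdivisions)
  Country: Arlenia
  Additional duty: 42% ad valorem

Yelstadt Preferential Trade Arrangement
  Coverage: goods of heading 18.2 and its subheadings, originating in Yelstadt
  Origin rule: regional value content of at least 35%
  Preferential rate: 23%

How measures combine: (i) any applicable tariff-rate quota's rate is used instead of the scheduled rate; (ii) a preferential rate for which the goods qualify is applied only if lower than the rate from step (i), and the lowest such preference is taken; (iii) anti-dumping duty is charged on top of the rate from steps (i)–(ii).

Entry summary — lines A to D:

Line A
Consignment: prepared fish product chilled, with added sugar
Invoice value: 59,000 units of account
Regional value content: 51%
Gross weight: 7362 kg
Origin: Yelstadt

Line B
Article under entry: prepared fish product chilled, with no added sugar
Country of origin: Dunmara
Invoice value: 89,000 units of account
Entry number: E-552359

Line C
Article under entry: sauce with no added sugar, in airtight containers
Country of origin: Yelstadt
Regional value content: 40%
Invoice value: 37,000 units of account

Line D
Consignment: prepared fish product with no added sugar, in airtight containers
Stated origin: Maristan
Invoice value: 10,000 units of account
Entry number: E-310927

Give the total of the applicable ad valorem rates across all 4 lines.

Line A: prepared fish product → 18.1; chilled → 18.1.2; with added sugar → 18.1.2.2. Scheduled 37%. Yelstadt agreement on 18.2.2.2: 18.1.2.2 not covered; Yelstadt agreement on 18.2: 18.1.2.2 not covered. → 37%.
Line B: prepared fish product → 18.1; chilled → 18.1.2; with no added sugar → 18.1.2.1. Scheduled 23%. No special measure applies. → 23%.
Line C: sauce → 18.2; in airtight containers → 18.2.2; with no added sugar → 18.2.2.1. Scheduled 8%. Yelstadt agreement on 18.2.2.2: 18.2.2.1 not covered; Yelstadt agreement on 18.2: RVC ≥ 35% → 23% available; preference 23% not lower than 8% → no reduction. → 8%.
Line D: prepared fish product → 18.1; in airtight containers → 18.1.3; with no added sugar → 18.1.3.2. Scheduled 15%. No special measure applies. → 15%.
Sum: 37% + 23% + 8% + 15% = 83%.

83%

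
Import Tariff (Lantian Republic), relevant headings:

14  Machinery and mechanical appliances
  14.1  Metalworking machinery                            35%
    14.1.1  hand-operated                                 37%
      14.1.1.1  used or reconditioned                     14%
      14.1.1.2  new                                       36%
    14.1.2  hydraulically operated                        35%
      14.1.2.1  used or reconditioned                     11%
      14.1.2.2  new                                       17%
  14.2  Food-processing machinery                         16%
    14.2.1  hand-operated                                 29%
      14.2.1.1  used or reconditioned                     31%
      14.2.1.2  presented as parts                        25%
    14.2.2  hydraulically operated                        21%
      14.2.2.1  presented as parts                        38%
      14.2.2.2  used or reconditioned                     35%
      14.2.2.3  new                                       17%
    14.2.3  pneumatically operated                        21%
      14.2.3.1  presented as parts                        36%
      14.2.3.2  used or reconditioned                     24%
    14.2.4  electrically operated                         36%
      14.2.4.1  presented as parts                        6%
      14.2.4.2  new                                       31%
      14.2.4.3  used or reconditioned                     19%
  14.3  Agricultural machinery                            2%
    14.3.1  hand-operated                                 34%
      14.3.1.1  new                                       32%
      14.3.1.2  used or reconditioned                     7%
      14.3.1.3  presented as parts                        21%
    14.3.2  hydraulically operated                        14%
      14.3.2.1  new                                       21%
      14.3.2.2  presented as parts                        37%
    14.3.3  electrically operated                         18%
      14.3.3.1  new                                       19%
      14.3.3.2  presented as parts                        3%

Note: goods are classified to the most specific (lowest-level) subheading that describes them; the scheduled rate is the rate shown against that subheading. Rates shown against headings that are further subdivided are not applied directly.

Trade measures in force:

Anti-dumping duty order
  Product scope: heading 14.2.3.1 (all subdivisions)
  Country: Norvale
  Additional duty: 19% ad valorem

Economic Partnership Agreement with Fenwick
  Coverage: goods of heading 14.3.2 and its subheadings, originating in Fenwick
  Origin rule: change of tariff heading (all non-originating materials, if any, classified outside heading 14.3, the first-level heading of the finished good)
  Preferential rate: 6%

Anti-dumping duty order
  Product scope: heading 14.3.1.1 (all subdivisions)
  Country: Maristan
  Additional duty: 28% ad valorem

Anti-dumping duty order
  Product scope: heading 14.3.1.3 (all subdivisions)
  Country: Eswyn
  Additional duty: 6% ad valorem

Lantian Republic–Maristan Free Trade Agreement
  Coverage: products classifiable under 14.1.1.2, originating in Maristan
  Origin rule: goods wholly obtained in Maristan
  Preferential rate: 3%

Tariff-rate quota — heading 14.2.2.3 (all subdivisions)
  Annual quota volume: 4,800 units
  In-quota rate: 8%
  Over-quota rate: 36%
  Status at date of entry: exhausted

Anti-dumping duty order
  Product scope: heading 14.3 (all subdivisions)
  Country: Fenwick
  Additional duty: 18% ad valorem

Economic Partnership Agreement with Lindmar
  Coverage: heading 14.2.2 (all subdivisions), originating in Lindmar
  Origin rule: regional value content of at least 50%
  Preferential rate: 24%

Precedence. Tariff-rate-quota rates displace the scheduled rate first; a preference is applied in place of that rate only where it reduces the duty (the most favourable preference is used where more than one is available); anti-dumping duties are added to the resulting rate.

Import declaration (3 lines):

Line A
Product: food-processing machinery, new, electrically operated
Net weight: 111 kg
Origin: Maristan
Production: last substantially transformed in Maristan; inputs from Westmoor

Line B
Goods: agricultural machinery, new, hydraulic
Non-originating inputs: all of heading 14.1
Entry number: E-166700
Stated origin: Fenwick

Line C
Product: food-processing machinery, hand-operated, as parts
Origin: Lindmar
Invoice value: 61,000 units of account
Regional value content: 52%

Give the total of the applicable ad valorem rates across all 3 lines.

80%

Line A: food-processing → 14.2; electrically operated → 14.2.4; new → 14.2.4.2. Scheduled 31%. Maristan agreement on 14.1.1.2: 14.2.4.2 not covered. → 31%.
Line B: agricultural → 14.3; hydraulic → 14.3.2; new → 14.3.2.1. Scheduled 21%. Fenwick agreement on 14.3.2: CTH met → 6% available; preferential 6%; anti-dumping (Fenwick, 14.3): +18%; total 6% + 18% = 24%. → 24%.
Line C: food-processing → 14.2; hand-operated → 14.2.1; as parts → 14.2.1.2. Scheduled 25%. Lindmar agreement on 14.2.2: 14.2.1.2 not covered. → 25%.
Sum: 31% + 24% + 25% = 80%.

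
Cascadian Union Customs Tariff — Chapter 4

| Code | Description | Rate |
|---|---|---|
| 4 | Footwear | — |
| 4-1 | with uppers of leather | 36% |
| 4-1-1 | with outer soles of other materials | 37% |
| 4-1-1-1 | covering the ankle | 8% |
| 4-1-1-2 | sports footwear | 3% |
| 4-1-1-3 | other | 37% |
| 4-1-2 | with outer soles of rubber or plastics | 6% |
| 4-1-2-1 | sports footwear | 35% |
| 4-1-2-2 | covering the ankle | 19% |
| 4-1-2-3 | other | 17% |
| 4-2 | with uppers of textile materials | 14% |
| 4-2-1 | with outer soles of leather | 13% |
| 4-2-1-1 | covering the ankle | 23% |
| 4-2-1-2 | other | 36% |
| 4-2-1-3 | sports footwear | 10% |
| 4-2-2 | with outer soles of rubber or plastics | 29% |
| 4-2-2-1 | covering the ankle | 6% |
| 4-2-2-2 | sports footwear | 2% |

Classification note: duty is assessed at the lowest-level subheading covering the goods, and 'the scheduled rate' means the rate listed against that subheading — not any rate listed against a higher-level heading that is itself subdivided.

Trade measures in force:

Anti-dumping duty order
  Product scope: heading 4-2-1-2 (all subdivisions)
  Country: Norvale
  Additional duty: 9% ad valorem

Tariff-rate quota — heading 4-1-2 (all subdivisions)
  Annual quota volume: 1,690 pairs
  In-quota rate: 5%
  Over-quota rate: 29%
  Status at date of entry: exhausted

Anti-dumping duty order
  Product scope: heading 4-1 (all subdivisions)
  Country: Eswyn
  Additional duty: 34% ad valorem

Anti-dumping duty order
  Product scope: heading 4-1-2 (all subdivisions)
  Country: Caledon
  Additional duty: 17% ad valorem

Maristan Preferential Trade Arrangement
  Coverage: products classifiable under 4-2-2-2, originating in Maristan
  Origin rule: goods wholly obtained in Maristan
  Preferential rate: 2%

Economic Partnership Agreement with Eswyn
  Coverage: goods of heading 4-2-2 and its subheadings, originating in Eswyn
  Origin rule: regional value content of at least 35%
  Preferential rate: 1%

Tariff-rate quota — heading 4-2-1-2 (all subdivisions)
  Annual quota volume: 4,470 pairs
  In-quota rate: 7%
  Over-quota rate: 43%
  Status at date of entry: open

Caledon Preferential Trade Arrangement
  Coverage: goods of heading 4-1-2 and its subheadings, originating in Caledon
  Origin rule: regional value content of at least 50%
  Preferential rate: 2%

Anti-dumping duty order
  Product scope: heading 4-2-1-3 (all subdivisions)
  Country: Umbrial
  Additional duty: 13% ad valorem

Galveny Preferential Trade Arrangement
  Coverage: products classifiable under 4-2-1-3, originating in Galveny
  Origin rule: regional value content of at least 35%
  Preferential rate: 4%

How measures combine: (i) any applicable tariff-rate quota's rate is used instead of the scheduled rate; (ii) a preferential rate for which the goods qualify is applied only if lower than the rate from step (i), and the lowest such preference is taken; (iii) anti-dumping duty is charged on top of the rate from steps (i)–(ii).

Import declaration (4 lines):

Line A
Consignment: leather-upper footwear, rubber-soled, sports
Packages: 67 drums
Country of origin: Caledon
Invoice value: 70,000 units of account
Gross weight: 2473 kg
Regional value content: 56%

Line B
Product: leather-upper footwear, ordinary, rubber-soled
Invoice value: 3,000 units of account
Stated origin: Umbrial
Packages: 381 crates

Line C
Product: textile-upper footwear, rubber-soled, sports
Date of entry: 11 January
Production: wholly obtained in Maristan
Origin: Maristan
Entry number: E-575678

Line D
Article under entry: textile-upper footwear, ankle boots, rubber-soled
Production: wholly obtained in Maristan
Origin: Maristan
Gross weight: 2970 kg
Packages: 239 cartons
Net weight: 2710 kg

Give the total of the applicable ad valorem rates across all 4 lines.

Line A: leather-upper → 4-1; rubber-soled → 4-1-2; sports → 4-1-2-1. Scheduled 35%. quota on 4-1-2 exhausted → over-quota 29%; Caledon agreement on 4-1-2: RVC ≥ 50% → 2% available; preferential 2%; anti-dumping (Caledon, 4-1-2): +17%; total 2% + 17% = 19%. → 19%.
Line B: leather-upper → 4-1; rubber-soled → 4-1-2; ordinary → 4-1-2-3. Scheduled 17%. quota on 4-1-2 exhausted → over-quota 29%. → 29%.
Line C: textile-upper → 4-2; rubber-soled → 4-2-2; sports → 4-2-2-2. Scheduled 2%. Maristan agreement on 4-2-2-2: wholly obtained → 2% available; preference 2% not lower than 2% → no reduction. → 2%.
Line D: textile-upper → 4-2; rubber-soled → 4-2-2; ankle boots → 4-2-2-1. Scheduled 6%. Maristan agreement on 4-2-2-2: 4-2-2-1 not covered. → 6%.
Sum: 19% + 29% + 2% + 6% = 56%.

56%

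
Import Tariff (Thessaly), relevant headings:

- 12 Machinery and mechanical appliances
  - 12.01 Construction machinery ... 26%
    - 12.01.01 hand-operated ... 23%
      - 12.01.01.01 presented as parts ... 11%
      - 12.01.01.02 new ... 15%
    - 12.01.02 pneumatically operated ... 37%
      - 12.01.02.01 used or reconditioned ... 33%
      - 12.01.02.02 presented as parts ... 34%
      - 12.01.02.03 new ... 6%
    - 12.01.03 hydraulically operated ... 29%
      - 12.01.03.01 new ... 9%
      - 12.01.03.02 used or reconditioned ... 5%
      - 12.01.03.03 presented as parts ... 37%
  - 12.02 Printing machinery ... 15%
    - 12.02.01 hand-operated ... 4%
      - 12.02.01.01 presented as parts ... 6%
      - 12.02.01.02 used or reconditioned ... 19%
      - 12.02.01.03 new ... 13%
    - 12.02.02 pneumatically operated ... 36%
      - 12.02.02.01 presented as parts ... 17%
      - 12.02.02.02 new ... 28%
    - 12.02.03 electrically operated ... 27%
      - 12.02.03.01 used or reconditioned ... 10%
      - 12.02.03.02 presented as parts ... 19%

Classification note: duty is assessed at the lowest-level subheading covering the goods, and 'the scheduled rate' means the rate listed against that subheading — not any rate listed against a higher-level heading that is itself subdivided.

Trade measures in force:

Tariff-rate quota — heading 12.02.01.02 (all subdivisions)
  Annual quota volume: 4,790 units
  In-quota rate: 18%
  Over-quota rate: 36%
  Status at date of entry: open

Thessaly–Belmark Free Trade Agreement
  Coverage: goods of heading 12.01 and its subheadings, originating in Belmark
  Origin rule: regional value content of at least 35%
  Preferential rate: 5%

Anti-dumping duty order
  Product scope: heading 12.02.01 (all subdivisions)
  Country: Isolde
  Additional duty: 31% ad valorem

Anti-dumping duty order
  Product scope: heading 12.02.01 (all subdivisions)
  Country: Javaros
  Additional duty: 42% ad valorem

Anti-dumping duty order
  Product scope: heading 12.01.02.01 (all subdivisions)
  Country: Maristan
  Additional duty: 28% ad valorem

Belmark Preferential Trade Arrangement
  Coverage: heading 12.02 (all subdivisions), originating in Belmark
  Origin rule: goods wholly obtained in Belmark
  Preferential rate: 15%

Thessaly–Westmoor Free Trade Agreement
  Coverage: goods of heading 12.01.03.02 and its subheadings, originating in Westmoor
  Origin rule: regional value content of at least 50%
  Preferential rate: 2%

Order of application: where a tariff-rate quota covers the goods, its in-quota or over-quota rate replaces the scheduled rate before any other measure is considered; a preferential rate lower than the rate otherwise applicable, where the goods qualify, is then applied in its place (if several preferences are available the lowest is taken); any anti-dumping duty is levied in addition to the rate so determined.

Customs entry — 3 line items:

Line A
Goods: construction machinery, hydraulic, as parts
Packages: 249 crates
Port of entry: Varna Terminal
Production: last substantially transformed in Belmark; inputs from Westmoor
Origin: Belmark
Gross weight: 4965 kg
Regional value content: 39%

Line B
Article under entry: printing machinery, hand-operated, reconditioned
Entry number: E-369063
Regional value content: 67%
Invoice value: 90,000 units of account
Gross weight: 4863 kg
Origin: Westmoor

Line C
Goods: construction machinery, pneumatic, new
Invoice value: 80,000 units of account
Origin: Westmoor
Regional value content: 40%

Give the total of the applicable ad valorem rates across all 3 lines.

Line A: construction → 12.01; hydraulic → 12.01.03; as parts → 12.01.03.03. Scheduled 37%. Belmark agreement on 12.01: RVC ≥ 35% → 5% available; Belmark agreement on 12.02: 12.01.03.03 not covered; preferential 5%. → 5%.
Line B: printing → 12.02; hand-operated → 12.02.01; reconditioned → 12.02.01.02. Scheduled 19%. quota on 12.02.01.02 open → in-quota 18%; Westmoor agreement on 12.01.03.02: 12.02.01.02 not covered. → 18%.
Line C: construction → 12.01; pneumatic → 12.01.02; new → 12.01.02.03. Scheduled 6%. Westmoor agreement on 12.01.03.02: 12.01.02.03 not covered. → 6%.
Sum: 5% + 18% + 6% = 29%.

29%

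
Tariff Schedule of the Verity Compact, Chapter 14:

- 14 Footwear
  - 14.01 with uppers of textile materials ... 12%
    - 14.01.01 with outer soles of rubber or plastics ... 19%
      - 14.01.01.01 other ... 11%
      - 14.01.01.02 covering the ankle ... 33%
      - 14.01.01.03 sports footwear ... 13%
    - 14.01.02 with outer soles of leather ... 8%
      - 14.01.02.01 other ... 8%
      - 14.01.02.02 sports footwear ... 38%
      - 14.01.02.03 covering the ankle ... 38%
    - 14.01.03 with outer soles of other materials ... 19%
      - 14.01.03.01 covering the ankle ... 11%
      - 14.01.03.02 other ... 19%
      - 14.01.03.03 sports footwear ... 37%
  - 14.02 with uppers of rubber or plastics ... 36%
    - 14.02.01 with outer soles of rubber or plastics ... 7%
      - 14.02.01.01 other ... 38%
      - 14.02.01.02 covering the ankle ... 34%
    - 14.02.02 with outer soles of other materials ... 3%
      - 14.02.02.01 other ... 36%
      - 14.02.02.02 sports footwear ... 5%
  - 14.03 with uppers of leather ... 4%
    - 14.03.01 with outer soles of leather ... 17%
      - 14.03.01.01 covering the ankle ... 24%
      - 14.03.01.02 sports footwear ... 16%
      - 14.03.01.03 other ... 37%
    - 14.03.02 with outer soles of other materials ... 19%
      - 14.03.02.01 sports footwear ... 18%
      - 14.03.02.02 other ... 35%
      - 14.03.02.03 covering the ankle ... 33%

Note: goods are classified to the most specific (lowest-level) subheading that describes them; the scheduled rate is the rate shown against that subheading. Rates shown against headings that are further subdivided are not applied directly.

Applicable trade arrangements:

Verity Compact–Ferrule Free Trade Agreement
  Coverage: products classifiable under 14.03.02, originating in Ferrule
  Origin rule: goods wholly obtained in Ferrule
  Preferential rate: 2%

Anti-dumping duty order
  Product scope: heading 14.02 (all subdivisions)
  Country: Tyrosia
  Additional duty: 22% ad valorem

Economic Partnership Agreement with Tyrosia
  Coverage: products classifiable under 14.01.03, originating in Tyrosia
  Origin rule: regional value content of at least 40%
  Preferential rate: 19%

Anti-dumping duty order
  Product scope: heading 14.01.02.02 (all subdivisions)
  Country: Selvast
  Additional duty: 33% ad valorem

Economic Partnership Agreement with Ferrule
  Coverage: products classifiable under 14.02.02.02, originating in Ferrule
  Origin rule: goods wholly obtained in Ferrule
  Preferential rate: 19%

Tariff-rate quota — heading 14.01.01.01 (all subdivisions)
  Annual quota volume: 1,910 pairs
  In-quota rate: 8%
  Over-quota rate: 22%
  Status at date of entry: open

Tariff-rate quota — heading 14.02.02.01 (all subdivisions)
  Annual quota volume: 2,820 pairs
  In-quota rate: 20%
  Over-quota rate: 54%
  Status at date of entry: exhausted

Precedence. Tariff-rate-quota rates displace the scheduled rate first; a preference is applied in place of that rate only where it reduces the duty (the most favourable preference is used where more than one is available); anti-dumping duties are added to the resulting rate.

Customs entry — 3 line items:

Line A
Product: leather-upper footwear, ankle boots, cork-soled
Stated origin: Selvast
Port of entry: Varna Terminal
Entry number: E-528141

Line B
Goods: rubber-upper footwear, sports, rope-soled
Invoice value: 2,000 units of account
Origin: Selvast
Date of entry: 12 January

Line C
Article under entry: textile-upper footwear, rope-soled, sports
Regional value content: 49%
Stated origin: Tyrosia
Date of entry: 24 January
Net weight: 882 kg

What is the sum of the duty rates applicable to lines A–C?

Line A: leather-upper → 14.03; cork-soled → 14.03.02; ankle boots → 14.03.02.03. Scheduled 33%. No special measure applies. → 33%.
Line B: rubber-upper → 14.02; rope-soled → 14.02.02; sports → 14.02.02.02. Scheduled 5%. No special measure applies. → 5%.
Line C: textile-upper → 14.01; rope-soled → 14.01.03; sports → 14.01.03.03. Scheduled 37%. Tyrosia agreement on 14.01.03: RVC ≥ 40% → 19% available; preferential 19%. → 19%.
Sum: 33% + 5% + 19% = 57%.

57%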